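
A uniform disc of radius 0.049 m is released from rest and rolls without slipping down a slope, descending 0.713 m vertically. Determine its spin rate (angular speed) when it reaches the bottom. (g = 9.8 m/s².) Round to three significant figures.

ω ≈ 62.3 rad/s

Here I = (1/2)MR², so the shape factor k = I/(MR²) = 0.5.
Rolling without slipping gives ω = v/R, so the total kinetic energy is ½Mv² + ½Iω² = ½(1+k)Mv² = (3/4)Mv².
Energy conservation Mgh = ½(1+k)Mv² gives v = √(2gh/(1+k)) = √(2 × 9.8 × 0.713 / 1.5) = 3.052 m/s.
Then ω = v/R = 3.052 / 0.049 ≈ 62.3 rad/s.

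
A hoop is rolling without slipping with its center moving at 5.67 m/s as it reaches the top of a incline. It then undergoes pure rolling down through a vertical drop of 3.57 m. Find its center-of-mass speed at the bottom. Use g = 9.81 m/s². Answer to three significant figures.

Here I = MR², so the shape factor k = I/(MR²) = 1.
The rolling condition ω = v/R makes the rotational term ½I(v/R)² = ½kMv², so KE_total = ½(1+k)Mv² = Mv².
Conserving energy between top and bottom: Mv² = Mv₀² + Mgh, hence v² = v₀² + 2gh/(1+k).
v = √(5.67² + 2×9.81×3.57/2) = √67.17 ≈ 8.20 m/s.

v ≈ 8.20 m/s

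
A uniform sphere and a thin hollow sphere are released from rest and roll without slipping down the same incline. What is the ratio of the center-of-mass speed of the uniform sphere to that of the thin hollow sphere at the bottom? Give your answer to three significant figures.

Each satisfies Mgh = ½(1+k)Mv² with k = I/(MR²), so v ∝ 1/√(1+k).
For the uniform sphere k = 0.4; for the thin hollow sphere k = 2/3.
v₁/v₂ = √((1+k₂)/(1+k₁)) = √(1.667/1.4) ≈ 1.09.

v_ratio ≈ 1.09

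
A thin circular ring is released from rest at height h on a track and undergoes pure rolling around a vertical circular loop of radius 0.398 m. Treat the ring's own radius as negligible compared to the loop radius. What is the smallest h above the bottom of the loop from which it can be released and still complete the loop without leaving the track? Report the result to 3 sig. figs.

h_min ≈ 1.19 m

Here I = MR², so the shape factor k = I/(MR²) = 1.
At the top of the loop, the minimum-contact condition is Mg = Mv_top²/r, so v_top² = gr.
With ω = v/R, the kinetic energy at speed v is ½(1+k)Mv² = Mv².
Energy conservation from release (height h) to the top (height 2r): Mgh = Mg(2r) + M·gr.
Thus h_min = 2r + (1+k)r/2 = r(2 + 2/2) = 0.398 × 3 ≈ 1.19 m.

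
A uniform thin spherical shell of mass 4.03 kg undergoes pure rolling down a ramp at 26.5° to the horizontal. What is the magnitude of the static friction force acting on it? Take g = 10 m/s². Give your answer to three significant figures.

f ≈ 7.19 N

The moment of inertia is (2/3)MR², giving k ≡ I/(MR²) = 2/3.
Translational: Mg sinθ − f = Ma. Rotational about the CM: fR = Iα = kMRa, so f = kMa.
Combining, a = g sinθ/(1+k) and f = kMa = kMg sinθ/(1+k).
f = (2/3) × 4.03 × 10 × sin26.5° / 1.667 ≈ 7.19 N.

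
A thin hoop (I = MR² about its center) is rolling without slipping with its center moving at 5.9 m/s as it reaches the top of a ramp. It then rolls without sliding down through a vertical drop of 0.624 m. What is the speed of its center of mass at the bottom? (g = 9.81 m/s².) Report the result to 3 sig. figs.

v ≈ 6.40 m/s

For this body I = MR², i.e. k = I/(MR²) = 1.
Rolling without slipping gives ω = v/R, so the total kinetic energy is ½Mv² + ½Iω² = ½(1+k)Mv² = Mv².
Conserving energy between top and bottom: Mv² = Mv₀² + Mgh, hence v² = v₀² + 2gh/(1+k).
v = √(5.9² + 2×9.81×0.624/2) = √40.93 ≈ 6.40 m/s.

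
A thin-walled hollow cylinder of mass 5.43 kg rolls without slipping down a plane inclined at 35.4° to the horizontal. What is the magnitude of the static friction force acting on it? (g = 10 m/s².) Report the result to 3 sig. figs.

With I = MR², the ratio k = I/(MR²) is 1.
Newton's second law down the slope: Mg sinθ − f = Ma. The torque equation fR = Iα (with α = a/R) gives f = kMa.
Combining, a = g sinθ/(1+k) and f = kMa = kMg sinθ/(1+k).
f = 1 × 5.43 × 10 × sin35.4° / 2 ≈ 15.7 N.

f ≈ 15.7 N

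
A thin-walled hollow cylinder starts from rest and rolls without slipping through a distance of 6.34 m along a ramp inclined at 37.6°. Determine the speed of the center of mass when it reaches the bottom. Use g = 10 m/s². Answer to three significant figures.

The moment of inertia is MR², giving k ≡ I/(MR²) = 1.
Since it rolls without slipping, ω = v/R and KE = ½Mv² + ½Iω² = ½(1+k)Mv² = Mv².
The vertical drop is h = L sinθ = 6.34 × sin37.6° = 3.868 m.
Setting Mgh = Mv² gives v = √(2gh/(1+k)) = √(2·10·3.868/2) ≈ 6.22 m/s.

v ≈ 6.22 m/s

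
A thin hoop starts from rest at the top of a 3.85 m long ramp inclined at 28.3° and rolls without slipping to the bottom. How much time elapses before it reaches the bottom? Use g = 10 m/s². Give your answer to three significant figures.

The moment of inertia is MR², giving k ≡ I/(MR²) = 1.
Newton's second law down the slope: Mg sinθ − f = Ma. The torque equation fR = Iα (with α = a/R) gives f = kMa.
Hence a = g sinθ/(1+k) = 10×sin28.3°/2 = 2.37 m/s².
Starting from rest, L = ½at², so t = √(2L/a) = √(2×3.85/2.37) ≈ 1.80 s.

t ≈ 1.80 s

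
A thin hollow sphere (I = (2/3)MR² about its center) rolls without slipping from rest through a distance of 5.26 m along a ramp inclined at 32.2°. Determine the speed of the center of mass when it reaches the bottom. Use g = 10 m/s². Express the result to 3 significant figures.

v ≈ 5.80 m/s

With I = (2/3)MR², the ratio k = I/(MR²) is 2/3.
Pure rolling means v = ωR; then KE = ½Mv² + ½I(v/R)² = ½(1+k)Mv² = (5/6)Mv².
The vertical drop is h = L sinθ = 5.26 × sin32.2° = 2.803 m.
Energy conservation: Mgh = (5/6)Mv², so v = √(2gh/(1+k)) = √(2 × 10 × 2.803 / 1.667) ≈ 5.80 m/s.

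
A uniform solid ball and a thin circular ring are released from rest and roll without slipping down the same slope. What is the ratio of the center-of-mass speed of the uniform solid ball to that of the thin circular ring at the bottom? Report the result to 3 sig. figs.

Each satisfies Mgh = ½(1+k)Mv² with k = I/(MR²), so v ∝ 1/√(1+k).
For the uniform solid ball k = 0.4; for the thin circular ring k = 1.
v₁/v₂ = √((1+k₂)/(1+k₁)) = √(2/1.4) ≈ 1.20.

v_ratio ≈ 1.20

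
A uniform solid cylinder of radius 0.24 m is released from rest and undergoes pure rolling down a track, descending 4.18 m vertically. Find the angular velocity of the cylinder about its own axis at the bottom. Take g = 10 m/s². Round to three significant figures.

ω ≈ 31.1 rad/s

Here I = (1/2)MR², so the shape factor k = I/(MR²) = 0.5.
Pure rolling means v = ωR; then KE = ½Mv² + ½I(v/R)² = ½(1+k)Mv² = (3/4)Mv².
Energy conservation Mgh = ½(1+k)Mv² gives v = √(2gh/(1+k)) = √(2 × 10 × 4.18 / 1.5) = 7.465 m/s.
The angular speed follows from ω = v/R = 7.465/0.24 ≈ 31.1 rad/s.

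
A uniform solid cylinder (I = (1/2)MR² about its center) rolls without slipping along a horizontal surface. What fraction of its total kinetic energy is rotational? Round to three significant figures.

The moment of inertia is (1/2)MR², giving k ≡ I/(MR²) = 0.5.
With ω = v/R, KE_trans = ½Mv² and KE_rot = ½Iω² = ½kMv², so KE_total = ½(1+k)Mv².
The rotational fraction is therefore k/(1+k) = 0.5/1.5 ≈ 0.333.

fraction ≈ 0.333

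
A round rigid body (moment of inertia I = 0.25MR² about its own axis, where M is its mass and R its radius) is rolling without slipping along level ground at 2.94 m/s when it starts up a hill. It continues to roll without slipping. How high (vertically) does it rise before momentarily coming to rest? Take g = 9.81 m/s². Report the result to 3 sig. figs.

With I = 0.25MR², the ratio k = I/(MR²) is 0.25.
Pure rolling means v = ωR; then KE = ½Mv² + ½I(v/R)² = ½(1+k)Mv² = (5/8)Mv².
All of this converts to potential energy at the highest point: (5/8)Mv₀² = Mgh.
Thus h = (1+k)v₀²/(2g) = 1.25 × 2.94² / (2 × 9.81) ≈ 0.551 m.

h ≈ 0.551 m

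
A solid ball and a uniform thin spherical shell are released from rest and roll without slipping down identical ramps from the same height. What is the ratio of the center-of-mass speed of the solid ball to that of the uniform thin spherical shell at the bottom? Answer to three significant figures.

v_ratio ≈ 1.09

Each satisfies Mgh = ½(1+k)Mv² with k = I/(MR²), so v ∝ 1/√(1+k).
For the solid ball k = 0.4; for the uniform thin spherical shell k = 2/3.
v₁/v₂ = √((1+k₂)/(1+k₁)) = √(1.667/1.4) ≈ 1.09.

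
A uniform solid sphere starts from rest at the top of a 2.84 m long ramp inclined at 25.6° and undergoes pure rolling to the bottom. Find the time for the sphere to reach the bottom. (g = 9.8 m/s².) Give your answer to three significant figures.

The moment of inertia is (2/5)MR², giving k ≡ I/(MR²) = 0.4.
Along the incline Mg sinθ − f = Ma, and torque about the center fR = Iα = kMR²(a/R) gives f = kMa.
Hence a = g sinθ/(1+k) = 9.8×sin25.6°/1.4 = 3.025 m/s².
Starting from rest, L = ½at², so t = √(2L/a) = √(2×2.84/3.025) ≈ 1.37 s.

t ≈ 1.37 s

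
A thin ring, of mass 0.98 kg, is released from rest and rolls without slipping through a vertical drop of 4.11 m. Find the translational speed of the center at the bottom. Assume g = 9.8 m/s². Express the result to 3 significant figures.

The moment of inertia is MR², giving k ≡ I/(MR²) = 1.
Rolling without slipping gives ω = v/R, so the total kinetic energy is ½Mv² + ½Iω² = ½(1+k)Mv² = Mv².
Energy conservation: Mgh = Mv², so v = √(2gh/(1+k)) = √(2 × 9.8 × 4.11 / 2) ≈ 6.35 m/s.

v ≈ 6.35 m/s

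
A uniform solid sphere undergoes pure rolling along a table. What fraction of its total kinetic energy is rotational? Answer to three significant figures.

The moment of inertia is (2/5)MR², giving k ≡ I/(MR²) = 0.4.
With ω = v/R, KE_trans = ½Mv² and KE_rot = ½Iω² = ½kMv², so KE_total = ½(1+k)Mv².
The rotational fraction is therefore k/(1+k) = 0.4/1.4 ≈ 0.286.

fraction ≈ 0.286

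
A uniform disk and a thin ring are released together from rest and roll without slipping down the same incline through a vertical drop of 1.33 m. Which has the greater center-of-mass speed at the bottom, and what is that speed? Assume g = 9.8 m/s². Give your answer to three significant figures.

the uniform disk, at v ≈ 4.17 m/s

For rolling without slipping, Mgh = ½(1+k)Mv² where k = I/(MR²), so v = √(2gh/(1+k)).
Uniform disk: k = 0.5, giving v = √(2×9.8×1.33/1.5) = 4.169 m/s.
Thin ring: k = 1, giving v = √(2×9.8×1.33/2) = 3.61 m/s.
The smaller k wins: the uniform disk, at ≈ 4.17 m/s.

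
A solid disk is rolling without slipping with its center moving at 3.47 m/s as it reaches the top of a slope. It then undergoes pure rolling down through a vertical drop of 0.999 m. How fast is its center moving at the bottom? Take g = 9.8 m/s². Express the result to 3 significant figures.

For this body I = (1/2)MR², i.e. k = I/(MR²) = 0.5.
Rolling without slipping gives ω = v/R, so the total kinetic energy is ½Mv² + ½Iω² = ½(1+k)Mv² = (3/4)Mv².
Energy conservation: (3/4)Mv₀² + Mgh = (3/4)Mv², so v² = v₀² + 2gh/(1+k).
v = √(3.47² + 2×9.8×0.999/1.5) = √25.09 ≈ 5.01 m/s.

v ≈ 5.01 m/s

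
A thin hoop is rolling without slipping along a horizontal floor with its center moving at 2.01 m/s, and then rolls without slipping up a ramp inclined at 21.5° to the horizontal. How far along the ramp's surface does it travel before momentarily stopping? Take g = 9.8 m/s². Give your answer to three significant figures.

Here I = MR², so the shape factor k = I/(MR²) = 1.
Pure rolling means v = ωR; then KE = ½Mv² + ½I(v/R)² = ½(1+k)Mv² = Mv².
Setting this equal to Mgh gives the vertical rise h = (1+k)v₀²/(2g) = 2×2.01²/(2×9.8) = 0.4123 m.
The distance along the slope is d = h/sinθ = 0.4123/sin21.5° ≈ 1.12 m.

d ≈ 1.12 m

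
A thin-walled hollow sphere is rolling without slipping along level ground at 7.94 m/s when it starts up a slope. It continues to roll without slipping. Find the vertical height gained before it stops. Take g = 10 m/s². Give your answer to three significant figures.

Here I = (2/3)MR², so the shape factor k = I/(MR²) = 2/3.
Rolling without slipping gives ω = v/R, so the total kinetic energy is ½Mv² + ½Iω² = ½(1+k)Mv² = (5/6)Mv².
At the top the kinetic energy is zero, so (5/6)Mv₀² = Mgh.
Thus h = (1+k)v₀²/(2g) = 1.667 × 7.94² / (2 × 10) ≈ 5.25 m.

h ≈ 5.25 m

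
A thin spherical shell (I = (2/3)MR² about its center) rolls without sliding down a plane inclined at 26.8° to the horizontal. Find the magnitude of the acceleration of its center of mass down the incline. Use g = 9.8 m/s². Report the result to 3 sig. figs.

a ≈ 2.65 m/s²

The moment of inertia is (2/3)MR², giving k ≡ I/(MR²) = 2/3.
Translational: Mg sinθ − f = Ma. Rotational about the CM: fR = Iα = kMRa, so f = kMa.
Eliminating f: Mg sinθ = (1+k)Ma, so a = g sinθ/(1+k) = 9.8 × sin26.8° / 1.667 ≈ 2.65 m/s².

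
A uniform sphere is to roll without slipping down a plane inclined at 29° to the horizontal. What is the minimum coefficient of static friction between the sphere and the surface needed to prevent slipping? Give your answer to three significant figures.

μ_min ≈ 0.158

With I = (2/5)MR², the ratio k = I/(MR²) is 0.4.
Translational: Mg sinθ − f = Ma. Rotational about the CM: fR = Iα = kMRa, so f = kMa.
These give a = g sinθ/(1+k) and the required friction f = kMg sinθ/(1+k).
With N = Mg cosθ, the no-slip condition f ≤ μN gives μ_min = f/N = k tanθ/(1+k).
μ_min = 0.4 × tan29° / 1.4 ≈ 0.158.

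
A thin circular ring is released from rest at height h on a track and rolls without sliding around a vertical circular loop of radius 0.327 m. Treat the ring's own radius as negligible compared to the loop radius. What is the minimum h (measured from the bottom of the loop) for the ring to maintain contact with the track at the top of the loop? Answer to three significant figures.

The moment of inertia is MR², giving k ≡ I/(MR²) = 1.
At the top, contact is just lost when gravity alone supplies the centripetal force: Mg = Mv_top²/r, i.e. v_top² = gr.
With ω = v/R, the kinetic energy at speed v is ½(1+k)Mv² = Mv².
Energy conservation from release (height h) to the top (height 2r): Mgh = Mg(2r) + M·gr.
Thus h_min = 2r + (1+k)r/2 = r(2 + 2/2) = 0.327 × 3 ≈ 0.981 m.

h_min ≈ 0.981 m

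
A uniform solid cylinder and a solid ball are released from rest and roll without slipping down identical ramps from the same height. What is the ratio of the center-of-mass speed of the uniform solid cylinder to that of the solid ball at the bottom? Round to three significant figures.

Each satisfies Mgh = ½(1+k)Mv² with k = I/(MR²), so v ∝ 1/√(1+k).
For the uniform solid cylinder k = 0.5; for the solid ball k = 0.4.
v₁/v₂ = √((1+k₂)/(1+k₁)) = √(1.4/1.5) ≈ 0.966.

v_ratio ≈ 0.966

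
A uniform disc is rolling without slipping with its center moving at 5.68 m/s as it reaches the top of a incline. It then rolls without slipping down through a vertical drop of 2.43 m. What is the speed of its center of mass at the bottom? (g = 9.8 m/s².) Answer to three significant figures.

For this body I = (1/2)MR², i.e. k = I/(MR²) = 0.5.
Rolling without slipping gives ω = v/R, so the total kinetic energy is ½Mv² + ½Iω² = ½(1+k)Mv² = (3/4)Mv².
Energy conservation: (3/4)Mv₀² + Mgh = (3/4)Mv², so v² = v₀² + 2gh/(1+k).
v = √(5.68² + 2×9.8×2.43/1.5) = √64.01 ≈ 8.00 m/s.

v ≈ 8.00 m/s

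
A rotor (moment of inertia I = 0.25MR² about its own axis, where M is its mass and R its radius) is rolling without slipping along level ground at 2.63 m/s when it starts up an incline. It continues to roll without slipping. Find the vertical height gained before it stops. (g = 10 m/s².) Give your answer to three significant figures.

h ≈ 0.432 m

The moment of inertia is 0.25MR², giving k ≡ I/(MR²) = 0.25.
Since it rolls without slipping, ω = v/R and KE = ½Mv² + ½Iω² = ½(1+k)Mv² = (5/8)Mv².
All of this converts to potential energy at the highest point: (5/8)Mv₀² = Mgh.
Thus h = (1+k)v₀²/(2g) = 1.25 × 2.63² / (2 × 10) ≈ 0.432 m.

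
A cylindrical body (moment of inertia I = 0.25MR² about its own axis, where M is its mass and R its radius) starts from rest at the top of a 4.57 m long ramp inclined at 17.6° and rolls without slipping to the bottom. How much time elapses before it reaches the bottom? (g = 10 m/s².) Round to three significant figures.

The moment of inertia is 0.25MR², giving k ≡ I/(MR²) = 0.25.
Newton's second law down the slope: Mg sinθ − f = Ma. The torque equation fR = Iα (with α = a/R) gives f = kMa.
Hence a = g sinθ/(1+k) = 10×sin17.6°/1.25 = 2.419 m/s².
Starting from rest, L = ½at², so t = √(2L/a) = √(2×4.57/2.419) ≈ 1.94 s.

t ≈ 1.94 s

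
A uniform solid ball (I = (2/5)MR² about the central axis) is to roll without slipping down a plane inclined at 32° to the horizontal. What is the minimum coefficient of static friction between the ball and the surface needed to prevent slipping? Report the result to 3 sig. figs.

Here I = (2/5)MR², so the shape factor k = I/(MR²) = 0.4.
Along the incline Mg sinθ − f = Ma, and torque about the center fR = Iα = kMR²(a/R) gives f = kMa.
These give a = g sinθ/(1+k) and the required friction f = kMg sinθ/(1+k).
The normal force is N = Mg cosθ, so μ_min = f/N = k tanθ/(1+k).
μ_min = 0.4 × tan32° / 1.4 ≈ 0.179.

μ_min ≈ 0.179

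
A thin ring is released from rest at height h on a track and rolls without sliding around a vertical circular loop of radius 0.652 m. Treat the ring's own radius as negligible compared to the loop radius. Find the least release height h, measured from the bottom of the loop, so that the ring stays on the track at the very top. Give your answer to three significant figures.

h_min ≈ 1.96 m

The moment of inertia is MR², giving k ≡ I/(MR²) = 1.
At the top of the loop, the minimum-contact condition is Mg = Mv_top²/r, so v_top² = gr.
With ω = v/R, the kinetic energy at speed v is ½(1+k)Mv² = Mv².
Energy conservation from release (height h) to the top (height 2r): Mgh = Mg(2r) + M·gr.
Thus h_min = 2r + (1+k)r/2 = r(2 + 2/2) = 0.652 × 3 ≈ 1.96 m.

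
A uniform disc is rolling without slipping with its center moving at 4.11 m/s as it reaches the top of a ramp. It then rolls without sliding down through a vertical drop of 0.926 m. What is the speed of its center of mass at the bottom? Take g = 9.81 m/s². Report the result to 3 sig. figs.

The moment of inertia is (1/2)MR², giving k ≡ I/(MR²) = 0.5.
Pure rolling means v = ωR; then KE = ½Mv² + ½I(v/R)² = ½(1+k)Mv² = (3/4)Mv².
Conserving energy between top and bottom: (3/4)Mv² = (3/4)Mv₀² + Mgh, hence v² = v₀² + 2gh/(1+k).
v = √(4.11² + 2×9.81×0.926/1.5) = √29 ≈ 5.39 m/s.

v ≈ 5.39 m/s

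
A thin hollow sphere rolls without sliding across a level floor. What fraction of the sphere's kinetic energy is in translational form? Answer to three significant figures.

Here I = (2/3)MR², so the shape factor k = I/(MR²) = 2/3.
With ω = v/R, KE_trans = ½Mv² and KE_rot = ½Iω² = ½kMv², so KE_total = ½(1+k)Mv².
The translational fraction is therefore 1/(1+k) = 1/1.667 ≈ 0.600.

fraction ≈ 0.600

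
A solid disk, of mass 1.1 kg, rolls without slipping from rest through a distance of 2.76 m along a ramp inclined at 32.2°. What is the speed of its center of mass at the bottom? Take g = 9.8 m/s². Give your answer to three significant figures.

v ≈ 4.38 m/s

With I = (1/2)MR², the ratio k = I/(MR²) is 0.5.
The rolling condition ω = v/R makes the rotational term ½I(v/R)² = ½kMv², so KE_total = ½(1+k)Mv² = (3/4)Mv².
The vertical drop is h = L sinθ = 2.76 × sin32.2° = 1.471 m.
Energy conservation: Mgh = (3/4)Mv², so v = √(2gh/(1+k)) = √(2 × 9.8 × 1.471 / 1.5) ≈ 4.38 m/s.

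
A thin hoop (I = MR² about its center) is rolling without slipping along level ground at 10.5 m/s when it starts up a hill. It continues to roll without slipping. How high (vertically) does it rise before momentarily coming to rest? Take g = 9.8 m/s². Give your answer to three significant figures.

h ≈ 11.3 m

For this body I = MR², i.e. k = I/(MR²) = 1.
The rolling condition ω = v/R makes the rotational term ½I(v/R)² = ½kMv², so KE_total = ½(1+k)Mv² = Mv².
All of this converts to potential energy at the highest point: Mv₀² = Mgh.
Thus h = (1+k)v₀²/(2g) = 2 × 10.5² / (2 × 9.8) ≈ 11.3 m.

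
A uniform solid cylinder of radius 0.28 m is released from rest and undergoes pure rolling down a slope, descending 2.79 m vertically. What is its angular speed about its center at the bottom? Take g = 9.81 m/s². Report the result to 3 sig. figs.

The moment of inertia is (1/2)MR², giving k ≡ I/(MR²) = 0.5.
Pure rolling means v = ωR; then KE = ½Mv² + ½I(v/R)² = ½(1+k)Mv² = (3/4)Mv².
Energy conservation Mgh = ½(1+k)Mv² gives v = √(2gh/(1+k)) = √(2 × 9.81 × 2.79 / 1.5) = 6.041 m/s.
The angular speed follows from ω = v/R = 6.041/0.28 ≈ 21.6 rad/s.

ω ≈ 21.6 rad/s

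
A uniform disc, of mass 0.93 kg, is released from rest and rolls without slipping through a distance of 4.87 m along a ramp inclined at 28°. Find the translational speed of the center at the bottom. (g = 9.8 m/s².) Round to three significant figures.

For this body I = (1/2)MR², i.e. k = I/(MR²) = 0.5.
The rolling condition ω = v/R makes the rotational term ½I(v/R)² = ½kMv², so KE_total = ½(1+k)Mv² = (3/4)Mv².
The vertical drop is h = L sinθ = 4.87 × sin28° = 2.286 m.
Energy conservation: Mgh = (3/4)Mv², so v = √(2gh/(1+k)) = √(2 × 9.8 × 2.286 / 1.5) ≈ 5.47 m/s.

v ≈ 5.47 m/s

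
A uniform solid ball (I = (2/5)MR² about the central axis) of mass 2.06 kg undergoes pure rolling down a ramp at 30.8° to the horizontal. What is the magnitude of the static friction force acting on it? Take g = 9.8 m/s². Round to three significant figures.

With I = (2/5)MR², the ratio k = I/(MR²) is 0.4.
Translational: Mg sinθ − f = Ma. Rotational about the CM: fR = Iα = kMRa, so f = kMa.
Combining, a = g sinθ/(1+k) and f = kMa = kMg sinθ/(1+k).
f = 0.4 × 2.06 × 9.8 × sin30.8° / 1.4 ≈ 2.95 N.

f ≈ 2.95 N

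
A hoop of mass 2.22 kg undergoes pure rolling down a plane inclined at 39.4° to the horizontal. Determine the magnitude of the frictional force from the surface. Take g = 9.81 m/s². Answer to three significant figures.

With I = MR², the ratio k = I/(MR²) is 1.
Translational: Mg sinθ − f = Ma. Rotational about the CM: fR = Iα = kMRa, so f = kMa.
Combining, a = g sinθ/(1+k) and f = kMa = kMg sinθ/(1+k).
f = 1 × 2.22 × 9.81 × sin39.4° / 2 ≈ 6.91 N.

f ≈ 6.91 N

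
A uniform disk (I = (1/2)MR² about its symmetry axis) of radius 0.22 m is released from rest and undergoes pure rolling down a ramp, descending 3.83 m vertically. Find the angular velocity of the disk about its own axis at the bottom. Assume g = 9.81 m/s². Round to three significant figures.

ω ≈ 32.2 rad/s

For this body I = (1/2)MR², i.e. k = I/(MR²) = 0.5.
Pure rolling means v = ωR; then KE = ½Mv² + ½I(v/R)² = ½(1+k)Mv² = (3/4)Mv².
Energy conservation Mgh = ½(1+k)Mv² gives v = √(2gh/(1+k)) = √(2 × 9.81 × 3.83 / 1.5) = 7.078 m/s.
Then ω = v/R = 7.078 / 0.22 ≈ 32.2 rad/s.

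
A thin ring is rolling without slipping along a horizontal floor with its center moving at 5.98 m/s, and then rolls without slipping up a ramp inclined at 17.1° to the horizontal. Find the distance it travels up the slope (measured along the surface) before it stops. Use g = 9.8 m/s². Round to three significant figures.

d ≈ 12.4 m

For this body I = MR², i.e. k = I/(MR²) = 1.
The rolling condition ω = v/R makes the rotational term ½I(v/R)² = ½kMv², so KE_total = ½(1+k)Mv² = Mv².
Setting this equal to Mgh gives the vertical rise h = (1+k)v₀²/(2g) = 2×5.98²/(2×9.8) = 3.649 m.
The distance along the slope is d = h/sinθ = 3.649/sin17.1° ≈ 12.4 m.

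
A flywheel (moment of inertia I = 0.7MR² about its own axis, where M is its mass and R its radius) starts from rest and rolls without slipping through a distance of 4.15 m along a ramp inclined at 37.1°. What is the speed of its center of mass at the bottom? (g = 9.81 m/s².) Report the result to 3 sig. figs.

v ≈ 5.38 m/s

With I = 0.7MR², the ratio k = I/(MR²) is 0.7.
Since it rolls without slipping, ω = v/R and KE = ½Mv² + ½Iω² = ½(1+k)Mv² = (17/20)Mv².
The vertical drop is h = L sinθ = 4.15 × sin37.1° = 2.503 m.
Energy conservation: Mgh = (17/20)Mv², so v = √(2gh/(1+k)) = √(2 × 9.81 × 2.503 / 1.7) ≈ 5.38 m/s.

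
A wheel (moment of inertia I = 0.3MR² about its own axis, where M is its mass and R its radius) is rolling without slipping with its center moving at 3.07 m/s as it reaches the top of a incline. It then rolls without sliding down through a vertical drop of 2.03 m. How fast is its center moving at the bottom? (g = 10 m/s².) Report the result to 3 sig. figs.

v ≈ 6.38 m/s

For this body I = 0.3MR², i.e. k = I/(MR²) = 0.3.
Pure rolling means v = ωR; then KE = ½Mv² + ½I(v/R)² = ½(1+k)Mv² = (13/20)Mv².
Conserving energy between top and bottom: (13/20)Mv² = (13/20)Mv₀² + Mgh, hence v² = v₀² + 2gh/(1+k).
v = √(3.07² + 2×10×2.03/1.3) = √40.66 ≈ 6.38 m/s.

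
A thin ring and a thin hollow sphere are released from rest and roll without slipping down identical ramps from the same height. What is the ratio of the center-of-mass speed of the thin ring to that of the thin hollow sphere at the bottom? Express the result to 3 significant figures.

v_ratio ≈ 0.913

Each satisfies Mgh = ½(1+k)Mv² with k = I/(MR²), so v ∝ 1/√(1+k).
For the thin ring k = 1; for the thin hollow sphere k = 2/3.
v₁/v₂ = √((1+k₂)/(1+k₁)) = √(1.667/2) ≈ 0.913.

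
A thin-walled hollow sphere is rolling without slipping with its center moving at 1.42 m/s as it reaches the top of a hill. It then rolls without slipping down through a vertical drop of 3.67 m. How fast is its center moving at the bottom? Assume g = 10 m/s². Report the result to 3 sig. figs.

The moment of inertia is (2/3)MR², giving k ≡ I/(MR²) = 2/3.
Rolling without slipping gives ω = v/R, so the total kinetic energy is ½Mv² + ½Iω² = ½(1+k)Mv² = (5/6)Mv².
Conserving energy between top and bottom: (5/6)Mv² = (5/6)Mv₀² + Mgh, hence v² = v₀² + 2gh/(1+k).
v = √(1.42² + 2×10×3.67/1.667) = √46.06 ≈ 6.79 m/s.

v ≈ 6.79 m/s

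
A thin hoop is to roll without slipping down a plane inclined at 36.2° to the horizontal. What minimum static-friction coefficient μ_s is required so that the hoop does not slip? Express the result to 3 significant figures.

The moment of inertia is MR², giving k ≡ I/(MR²) = 1.
Along the incline Mg sinθ − f = Ma, and torque about the center fR = Iα = kMR²(a/R) gives f = kMa.
These give a = g sinθ/(1+k) and the required friction f = kMg sinθ/(1+k).
With N = Mg cosθ, the no-slip condition f ≤ μN gives μ_min = f/N = k tanθ/(1+k).
μ_min = 1 × tan36.2° / 2 ≈ 0.366.

μ_min ≈ 0.366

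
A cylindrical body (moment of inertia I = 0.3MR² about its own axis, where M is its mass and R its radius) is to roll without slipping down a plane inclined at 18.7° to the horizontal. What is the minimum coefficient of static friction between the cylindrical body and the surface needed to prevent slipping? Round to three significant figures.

For this body I = 0.3MR², i.e. k = I/(MR²) = 0.3.
Newton's second law down the slope: Mg sinθ − f = Ma. The torque equation fR = Iα (with α = a/R) gives f = kMa.
These give a = g sinθ/(1+k) and the required friction f = kMg sinθ/(1+k).
With N = Mg cosθ, the no-slip condition f ≤ μN gives μ_min = f/N = k tanθ/(1+k).
μ_min = 0.3 × tan18.7° / 1.3 ≈ 0.0781.

μ_min ≈ 0.0781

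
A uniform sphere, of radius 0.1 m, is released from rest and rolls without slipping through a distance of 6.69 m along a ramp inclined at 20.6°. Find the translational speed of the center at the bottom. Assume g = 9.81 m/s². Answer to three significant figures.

v ≈ 5.74 m/s

Here I = (2/5)MR², so the shape factor k = I/(MR²) = 0.4.
Pure rolling means v = ωR; then KE = ½Mv² + ½I(v/R)² = ½(1+k)Mv² = (7/10)Mv².
The vertical drop is h = L sinθ = 6.69 × sin20.6° = 2.354 m.
Setting Mgh = (7/10)Mv² gives v = √(2gh/(1+k)) = √(2·9.81·2.354/1.4) ≈ 5.74 m/s.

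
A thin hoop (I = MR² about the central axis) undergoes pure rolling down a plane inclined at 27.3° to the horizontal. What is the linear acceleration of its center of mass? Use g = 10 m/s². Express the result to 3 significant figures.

Here I = MR², so the shape factor k = I/(MR²) = 1.
Along the incline Mg sinθ − f = Ma, and torque about the center fR = Iα = kMR²(a/R) gives f = kMa.
Eliminating f: Mg sinθ = (1+k)Ma, so a = g sinθ/(1+k) = 10 × sin27.3° / 2 ≈ 2.29 m/s².

a ≈ 2.29 m/s²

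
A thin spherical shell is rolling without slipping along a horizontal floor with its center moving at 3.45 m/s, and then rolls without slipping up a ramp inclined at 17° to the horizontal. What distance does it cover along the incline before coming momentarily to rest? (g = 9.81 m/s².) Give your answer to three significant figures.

Here I = (2/3)MR², so the shape factor k = I/(MR²) = 2/3.
Rolling without slipping gives ω = v/R, so the total kinetic energy is ½Mv² + ½Iω² = ½(1+k)Mv² = (5/6)Mv².
Setting this equal to Mgh gives the vertical rise h = (1+k)v₀²/(2g) = 1.667×3.45²/(2×9.81) = 1.011 m.
Along the incline, d = h/sinθ = 1.011/sin17° ≈ 3.46 m.

d ≈ 3.46 m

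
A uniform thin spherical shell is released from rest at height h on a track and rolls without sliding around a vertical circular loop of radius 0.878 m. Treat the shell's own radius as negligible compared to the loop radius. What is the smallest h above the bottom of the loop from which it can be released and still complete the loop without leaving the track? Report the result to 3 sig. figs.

For this body I = (2/3)MR², i.e. k = I/(MR²) = 2/3.
At the top, contact is just lost when gravity alone supplies the centripetal force: Mg = Mv_top²/r, i.e. v_top² = gr.
With ω = v/R, the kinetic energy at speed v is ½(1+k)Mv² = (5/6)Mv².
Energy conservation from release (height h) to the top (height 2r): Mgh = Mg(2r) + (5/6)M·gr.
Thus h_min = 2r + (1+k)r/2 = r(2 + 1.667/2) = 0.878 × 2.833 ≈ 2.49 m.

h_min ≈ 2.49 m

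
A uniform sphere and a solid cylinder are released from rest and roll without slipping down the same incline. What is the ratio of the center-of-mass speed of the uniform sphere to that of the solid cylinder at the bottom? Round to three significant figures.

v_ratio ≈ 1.04

Each satisfies Mgh = ½(1+k)Mv² with k = I/(MR²), so v ∝ 1/√(1+k).
For the uniform sphere k = 0.4; for the solid cylinder k = 0.5.
v₁/v₂ = √((1+k₂)/(1+k₁)) = √(1.5/1.4) ≈ 1.04.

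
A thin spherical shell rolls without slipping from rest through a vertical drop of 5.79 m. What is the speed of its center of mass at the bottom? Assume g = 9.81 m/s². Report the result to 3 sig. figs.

The moment of inertia is (2/3)MR², giving k ≡ I/(MR²) = 2/3.
Rolling without slipping gives ω = v/R, so the total kinetic energy is ½Mv² + ½Iω² = ½(1+k)Mv² = (5/6)Mv².
Energy conservation: Mgh = (5/6)Mv², so v = √(2gh/(1+k)) = √(2 × 9.81 × 5.79 / 1.667) ≈ 8.26 m/s.

v ≈ 8.26 m/s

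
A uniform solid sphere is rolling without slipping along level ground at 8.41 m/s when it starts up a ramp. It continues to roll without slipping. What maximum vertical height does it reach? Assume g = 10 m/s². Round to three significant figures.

h ≈ 4.95 m

Here I = (2/5)MR², so the shape factor k = I/(MR²) = 0.4.
Rolling without slipping gives ω = v/R, so the total kinetic energy is ½Mv² + ½Iω² = ½(1+k)Mv² = (7/10)Mv².
At the top the kinetic energy is zero, so (7/10)Mv₀² = Mgh.
Thus h = (1+k)v₀²/(2g) = 1.4 × 8.41² / (2 × 10) ≈ 4.95 m.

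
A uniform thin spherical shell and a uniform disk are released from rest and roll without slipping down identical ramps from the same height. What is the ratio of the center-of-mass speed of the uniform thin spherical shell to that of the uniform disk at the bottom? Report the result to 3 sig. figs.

Each satisfies Mgh = ½(1+k)Mv² with k = I/(MR²), so v ∝ 1/√(1+k).
For the uniform thin spherical shell k = 2/3; for the uniform disk k = 0.5.
v₁/v₂ = √((1+k₂)/(1+k₁)) = √(1.5/1.667) ≈ 0.949.

v_ratio ≈ 0.949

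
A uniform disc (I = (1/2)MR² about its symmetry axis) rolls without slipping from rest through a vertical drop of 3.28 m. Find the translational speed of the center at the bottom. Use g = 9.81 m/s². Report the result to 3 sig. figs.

Here I = (1/2)MR², so the shape factor k = I/(MR²) = 0.5.
Rolling without slipping gives ω = v/R, so the total kinetic energy is ½Mv² + ½Iω² = ½(1+k)Mv² = (3/4)Mv².
Energy conservation: Mgh = (3/4)Mv², so v = √(2gh/(1+k)) = √(2 × 9.81 × 3.28 / 1.5) ≈ 6.55 m/s.

v ≈ 6.55 m/s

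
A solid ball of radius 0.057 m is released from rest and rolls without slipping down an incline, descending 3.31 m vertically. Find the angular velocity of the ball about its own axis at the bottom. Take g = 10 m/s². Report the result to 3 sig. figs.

ω ≈ 121 rad/s

The moment of inertia is (2/5)MR², giving k ≡ I/(MR²) = 0.4.
Pure rolling means v = ωR; then KE = ½Mv² + ½I(v/R)² = ½(1+k)Mv² = (7/10)Mv².
Energy conservation Mgh = ½(1+k)Mv² gives v = √(2gh/(1+k)) = √(2 × 10 × 3.31 / 1.4) = 6.876 m/s.
Then ω = v/R = 6.876 / 0.057 ≈ 121 rad/s.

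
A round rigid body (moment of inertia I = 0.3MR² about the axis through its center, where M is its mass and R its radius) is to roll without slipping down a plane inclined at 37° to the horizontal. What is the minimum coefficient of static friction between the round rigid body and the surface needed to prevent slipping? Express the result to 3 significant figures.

μ_min ≈ 0.174

With I = 0.3MR², the ratio k = I/(MR²) is 0.3.
Newton's second law down the slope: Mg sinθ − f = Ma. The torque equation fR = Iα (with α = a/R) gives f = kMa.
These give a = g sinθ/(1+k) and the required friction f = kMg sinθ/(1+k).
With N = Mg cosθ, the no-slip condition f ≤ μN gives μ_min = f/N = k tanθ/(1+k).
μ_min = 0.3 × tan37° / 1.3 ≈ 0.174.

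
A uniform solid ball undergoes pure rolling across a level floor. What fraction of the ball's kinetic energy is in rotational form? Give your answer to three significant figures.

Here I = (2/5)MR², so the shape factor k = I/(MR²) = 0.4.
Since ω = v/R, the translational part is ½Mv² and the rotational part is ½I(v/R)² = ½kMv²; the total is ½(1+k)Mv².
The rotational fraction is therefore k/(1+k) = 0.4/1.4 ≈ 0.286.

fraction ≈ 0.286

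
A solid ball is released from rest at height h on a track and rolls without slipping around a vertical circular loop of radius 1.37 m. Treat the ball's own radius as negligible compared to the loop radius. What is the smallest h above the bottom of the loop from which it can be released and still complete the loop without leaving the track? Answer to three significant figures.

With I = (2/5)MR², the ratio k = I/(MR²) is 0.4.
At the top of the loop, the minimum-contact condition is Mg = Mv_top²/r, so v_top² = gr.
With ω = v/R, the kinetic energy at speed v is ½(1+k)Mv² = (7/10)Mv².
Energy conservation from release (height h) to the top (height 2r): Mgh = Mg(2r) + (7/10)M·gr.
Thus h_min = 2r + (1+k)r/2 = r(2 + 1.4/2) = 1.37 × 2.7 ≈ 3.70 m.

h_min ≈ 3.70 m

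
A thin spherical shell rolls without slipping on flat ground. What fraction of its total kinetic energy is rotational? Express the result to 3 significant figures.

Here I = (2/3)MR², so the shape factor k = I/(MR²) = 2/3.
With ω = v/R, KE_trans = ½Mv² and KE_rot = ½Iω² = ½kMv², so KE_total = ½(1+k)Mv².
The rotational fraction is therefore k/(1+k) = (2/3)/1.667 ≈ 0.400.

fraction ≈ 0.400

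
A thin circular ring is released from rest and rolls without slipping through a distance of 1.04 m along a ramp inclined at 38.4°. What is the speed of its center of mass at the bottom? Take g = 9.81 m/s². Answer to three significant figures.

v ≈ 2.52 m/s

For this body I = MR², i.e. k = I/(MR²) = 1.
Since it rolls without slipping, ω = v/R and KE = ½Mv² + ½Iω² = ½(1+k)Mv² = Mv².
The vertical drop is h = L sinθ = 1.04 × sin38.4° = 0.646 m.
Energy conservation: Mgh = Mv², so v = √(2gh/(1+k)) = √(2 × 9.81 × 0.646 / 2) ≈ 2.52 m/s.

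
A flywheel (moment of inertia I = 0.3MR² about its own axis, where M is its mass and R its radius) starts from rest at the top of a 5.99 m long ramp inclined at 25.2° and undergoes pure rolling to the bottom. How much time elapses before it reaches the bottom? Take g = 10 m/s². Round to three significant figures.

With I = 0.3MR², the ratio k = I/(MR²) is 0.3.
Newton's second law down the slope: Mg sinθ − f = Ma. The torque equation fR = Iα (with α = a/R) gives f = kMa.
Hence a = g sinθ/(1+k) = 10×sin25.2°/1.3 = 3.275 m/s².
With constant a from rest, t = √(2L/a) = √(2·5.99/3.275) ≈ 1.91 s.

t ≈ 1.91 s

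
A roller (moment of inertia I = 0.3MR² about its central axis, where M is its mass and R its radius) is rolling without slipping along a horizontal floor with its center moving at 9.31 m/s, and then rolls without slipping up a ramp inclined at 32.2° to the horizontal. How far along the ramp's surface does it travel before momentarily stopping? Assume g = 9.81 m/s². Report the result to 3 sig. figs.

d ≈ 10.8 m

For this body I = 0.3MR², i.e. k = I/(MR²) = 0.3.
Pure rolling means v = ωR; then KE = ½Mv² + ½I(v/R)² = ½(1+k)Mv² = (13/20)Mv².
Setting this equal to Mgh gives the vertical rise h = (1+k)v₀²/(2g) = 1.3×9.31²/(2×9.81) = 5.743 m.
The distance along the slope is d = h/sinθ = 5.743/sin32.2° ≈ 10.8 m.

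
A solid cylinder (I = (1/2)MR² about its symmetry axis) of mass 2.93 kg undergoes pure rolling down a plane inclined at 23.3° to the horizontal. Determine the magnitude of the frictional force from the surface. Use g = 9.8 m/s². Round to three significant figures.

The moment of inertia is (1/2)MR², giving k ≡ I/(MR²) = 0.5.
Along the incline Mg sinθ − f = Ma, and torque about the center fR = Iα = kMR²(a/R) gives f = kMa.
Combining, a = g sinθ/(1+k) and f = kMa = kMg sinθ/(1+k).
f = 0.5 × 2.93 × 9.8 × sin23.3° / 1.5 ≈ 3.79 N.

f ≈ 3.79 N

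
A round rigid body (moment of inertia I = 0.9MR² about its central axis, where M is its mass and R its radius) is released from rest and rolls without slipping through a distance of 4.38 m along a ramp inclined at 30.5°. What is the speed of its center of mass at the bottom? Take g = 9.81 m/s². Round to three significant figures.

With I = 0.9MR², the ratio k = I/(MR²) is 0.9.
Rolling without slipping gives ω = v/R, so the total kinetic energy is ½Mv² + ½Iω² = ½(1+k)Mv² = (19/20)Mv².
The vertical drop is h = L sinθ = 4.38 × sin30.5° = 2.223 m.
Energy conservation: Mgh = (19/20)Mv², so v = √(2gh/(1+k)) = √(2 × 9.81 × 2.223 / 1.9) ≈ 4.79 m/s.

v ≈ 4.79 m/s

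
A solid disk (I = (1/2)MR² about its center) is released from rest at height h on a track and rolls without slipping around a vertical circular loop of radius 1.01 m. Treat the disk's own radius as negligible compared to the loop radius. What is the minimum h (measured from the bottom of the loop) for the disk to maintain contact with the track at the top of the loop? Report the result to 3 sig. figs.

h_min ≈ 2.78 m

The moment of inertia is (1/2)MR², giving k ≡ I/(MR²) = 0.5.
At the top, contact is just lost when gravity alone supplies the centripetal force: Mg = Mv_top²/r, i.e. v_top² = gr.
With ω = v/R, the kinetic energy at speed v is ½(1+k)Mv² = (3/4)Mv².
Energy conservation from release (height h) to the top (height 2r): Mgh = Mg(2r) + (3/4)M·gr.
Thus h_min = 2r + (1+k)r/2 = r(2 + 1.5/2) = 1.01 × 2.75 ≈ 2.78 m.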